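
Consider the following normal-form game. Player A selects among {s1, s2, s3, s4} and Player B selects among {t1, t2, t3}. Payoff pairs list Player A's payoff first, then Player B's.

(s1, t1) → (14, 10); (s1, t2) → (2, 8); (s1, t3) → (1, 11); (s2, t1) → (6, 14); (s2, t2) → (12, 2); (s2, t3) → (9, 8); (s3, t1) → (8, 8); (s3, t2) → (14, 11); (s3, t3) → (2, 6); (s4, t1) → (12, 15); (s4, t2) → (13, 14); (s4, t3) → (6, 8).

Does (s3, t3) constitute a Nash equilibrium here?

Holding Player B at t3: Player A gets 2 from s3 but could get 9 by switching to s2. Player A has a profitable deviation.

No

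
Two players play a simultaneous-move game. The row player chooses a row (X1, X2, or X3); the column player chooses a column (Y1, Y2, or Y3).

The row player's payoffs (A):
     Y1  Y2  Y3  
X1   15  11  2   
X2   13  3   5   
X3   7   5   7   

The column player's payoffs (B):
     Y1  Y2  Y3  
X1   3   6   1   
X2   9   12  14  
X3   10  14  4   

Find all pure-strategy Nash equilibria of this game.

Find each player's best response to every opponent strategy; NE are the intersections.
The row player's best responses — vs Y1: X1 (payoff 15); vs Y2: X1 (payoff 11); vs Y3: X3 (payoff 7).
The column player's best responses — vs X1: Y2 (payoff 6); vs X2: Y3 (payoff 14); vs X3: Y2 (payoff 14).
The only mutual best response is (X1, Y2); neither player gains by switching there.

(X1, Y2)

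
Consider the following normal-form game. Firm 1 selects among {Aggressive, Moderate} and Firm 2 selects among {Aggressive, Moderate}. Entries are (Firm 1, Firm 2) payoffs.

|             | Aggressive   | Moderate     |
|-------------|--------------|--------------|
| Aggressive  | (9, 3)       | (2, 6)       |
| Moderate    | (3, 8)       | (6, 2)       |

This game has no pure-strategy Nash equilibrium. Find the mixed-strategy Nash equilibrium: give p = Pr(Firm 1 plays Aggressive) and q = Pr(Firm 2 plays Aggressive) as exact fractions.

Each player's mixing probability is pinned down by making the *other* player indifferent.
Firm 2 indifferent between Aggressive and Moderate: p·3 + (1−p)·8 = p·6 + (1−p)·2 ⟹ 8 + (-5)p = 2 + 4p ⟹ p = 2/3.
Firm 1 indifferent between Aggressive and Moderate: q·9 + (1−q)·2 = q·3 + (1−q)·6 ⟹ 2 + 7q = 6 + (-3)q ⟹ q = 2/5.

p = 2/3, q = 2/5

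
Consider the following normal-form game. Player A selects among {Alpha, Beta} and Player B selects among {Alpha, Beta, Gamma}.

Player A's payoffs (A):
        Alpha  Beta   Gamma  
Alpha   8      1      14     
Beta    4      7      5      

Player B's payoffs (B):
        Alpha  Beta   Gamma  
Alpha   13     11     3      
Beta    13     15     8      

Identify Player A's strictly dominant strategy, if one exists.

Check whether one of Player A's strategies beats all alternatives regardless of what the opponent does.
Alpha is not dominant: against Beta, Beta gives 7 > 1.
Beta is not dominant: against Alpha, Alpha gives 8 > 4.
No single strategy is best against every opponent action.

No strictly dominant strategy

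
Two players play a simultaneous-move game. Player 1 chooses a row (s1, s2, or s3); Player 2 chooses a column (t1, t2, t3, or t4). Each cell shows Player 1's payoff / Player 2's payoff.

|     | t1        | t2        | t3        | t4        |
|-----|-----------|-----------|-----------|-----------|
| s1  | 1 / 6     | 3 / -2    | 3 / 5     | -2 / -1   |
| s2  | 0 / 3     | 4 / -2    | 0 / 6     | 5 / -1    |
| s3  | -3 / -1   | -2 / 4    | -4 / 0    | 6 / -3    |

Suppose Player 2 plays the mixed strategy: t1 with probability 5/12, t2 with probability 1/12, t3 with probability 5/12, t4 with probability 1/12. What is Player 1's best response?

s1

Compute Player 1's expected payoff from each pure strategy against the given mix.
s1: (5/12)·1 + (1/12)·3 + (5/12)·3 + (1/12)·(-2) = 7/4
s2: (5/12)·0 + (1/12)·4 + (5/12)·0 + (1/12)·5 = 3/4
s3: (5/12)·(-3) + (1/12)·(-2) + (5/12)·(-4) + (1/12)·6 = -31/12
Highest expected payoff is 7/4, from s1.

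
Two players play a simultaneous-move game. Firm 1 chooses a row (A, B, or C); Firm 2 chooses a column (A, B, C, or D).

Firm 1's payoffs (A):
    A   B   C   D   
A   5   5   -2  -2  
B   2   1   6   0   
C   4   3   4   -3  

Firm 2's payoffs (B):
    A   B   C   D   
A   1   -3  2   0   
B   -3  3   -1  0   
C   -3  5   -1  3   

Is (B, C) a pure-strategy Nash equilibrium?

Holding Firm 2 at C: Firm 1 gets 6 from B, versus -2 from A, 4 from C. No profitable deviation for Firm 1.
Holding Firm 1 at B: Firm 2 gets -1 from C but could get 3 by switching to B. Firm 2 has a profitable deviation.

No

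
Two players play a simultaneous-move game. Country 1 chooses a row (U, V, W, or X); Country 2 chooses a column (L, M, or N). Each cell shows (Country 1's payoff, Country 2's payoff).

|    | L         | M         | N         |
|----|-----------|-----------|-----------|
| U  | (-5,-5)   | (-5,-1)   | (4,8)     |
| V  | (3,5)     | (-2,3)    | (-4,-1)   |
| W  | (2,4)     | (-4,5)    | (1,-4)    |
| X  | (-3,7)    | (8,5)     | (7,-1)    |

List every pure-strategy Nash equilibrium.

Check mutual best responses: a cell is a NE iff neither player can gain by unilaterally deviating.
Country 1's best responses — vs L: V (payoff 3); vs M: X (payoff 8); vs N: X (payoff 7).
Country 2's best responses — vs U: N (payoff 8); vs V: L (payoff 5); vs W: M (payoff 5); vs X: L (payoff 7).
The only mutual best response is (V, L); neither player gains by switching there.

(V, L)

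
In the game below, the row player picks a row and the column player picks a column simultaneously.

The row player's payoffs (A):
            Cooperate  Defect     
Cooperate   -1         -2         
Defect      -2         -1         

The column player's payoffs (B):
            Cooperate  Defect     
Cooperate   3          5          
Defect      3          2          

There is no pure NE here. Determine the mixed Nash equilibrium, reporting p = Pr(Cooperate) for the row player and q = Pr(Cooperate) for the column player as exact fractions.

Each player's mixing probability is pinned down by making the *other* player indifferent.
The column player indifferent between Cooperate and Defect: p·3 + (1−p)·3 = p·5 + (1−p)·2 ⟹ 3 + 0p = 2 + 3p ⟹ p = 1/3.
The row player indifferent between Cooperate and Defect: q·(-1) + (1−q)·(-2) = q·(-2) + (1−q)·(-1) ⟹ (-2) + 1q = (-1) + (-1)q ⟹ q = 1/2.

p = 1/3, q = 1/2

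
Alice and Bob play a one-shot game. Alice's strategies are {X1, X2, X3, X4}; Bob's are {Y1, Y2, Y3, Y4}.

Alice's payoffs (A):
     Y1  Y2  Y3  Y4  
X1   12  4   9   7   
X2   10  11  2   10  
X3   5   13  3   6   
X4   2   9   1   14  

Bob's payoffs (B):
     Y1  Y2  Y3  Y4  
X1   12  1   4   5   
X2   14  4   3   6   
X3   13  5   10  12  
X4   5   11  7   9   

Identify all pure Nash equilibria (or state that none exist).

(X1, Y1)

Check mutual best responses: a cell is a NE iff neither player can gain by unilaterally deviating.
Alice's best responses — vs Y1: X1 (payoff 12); vs Y2: X3 (payoff 13); vs Y3: X1 (payoff 9); vs Y4: X4 (payoff 14).
Bob's best responses — vs X1: Y1 (payoff 12); vs X2: Y1 (payoff 14); vs X3: Y1 (payoff 13); vs X4: Y2 (payoff 11).
The only mutual best response is (X1, Y1); neither player gains by switching there.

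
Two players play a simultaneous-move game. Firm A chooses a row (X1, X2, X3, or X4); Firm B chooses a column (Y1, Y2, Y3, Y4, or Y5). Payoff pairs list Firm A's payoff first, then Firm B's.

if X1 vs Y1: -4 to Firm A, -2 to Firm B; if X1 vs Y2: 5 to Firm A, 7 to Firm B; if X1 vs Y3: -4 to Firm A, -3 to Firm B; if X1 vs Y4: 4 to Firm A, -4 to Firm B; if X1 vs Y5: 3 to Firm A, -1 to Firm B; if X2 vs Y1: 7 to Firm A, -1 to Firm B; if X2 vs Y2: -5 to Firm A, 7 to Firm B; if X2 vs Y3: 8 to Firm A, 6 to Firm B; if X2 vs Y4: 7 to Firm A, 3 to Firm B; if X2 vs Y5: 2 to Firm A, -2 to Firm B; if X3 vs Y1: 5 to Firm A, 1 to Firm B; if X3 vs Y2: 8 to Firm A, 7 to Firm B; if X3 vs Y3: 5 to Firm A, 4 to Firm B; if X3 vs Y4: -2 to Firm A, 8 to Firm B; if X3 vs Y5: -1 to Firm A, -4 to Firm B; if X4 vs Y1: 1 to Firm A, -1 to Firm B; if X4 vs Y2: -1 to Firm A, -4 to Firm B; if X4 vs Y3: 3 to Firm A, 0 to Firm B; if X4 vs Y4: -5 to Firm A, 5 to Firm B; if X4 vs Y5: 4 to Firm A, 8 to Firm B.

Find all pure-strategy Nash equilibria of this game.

Check mutual best responses: a cell is a NE iff neither player can gain by unilaterally deviating.
Firm A's best responses — vs Y1: X2 (payoff 7); vs Y2: X3 (payoff 8); vs Y3: X2 (payoff 8); vs Y4: X2 (payoff 7); vs Y5: X4 (payoff 4).
Firm B's best responses — vs X1: Y2 (payoff 7); vs X2: Y2 (payoff 7); vs X3: Y4 (payoff 8); vs X4: Y5 (payoff 8).
The only mutual best response is (X4, Y5); neither player gains by switching there.

(X4, Y5)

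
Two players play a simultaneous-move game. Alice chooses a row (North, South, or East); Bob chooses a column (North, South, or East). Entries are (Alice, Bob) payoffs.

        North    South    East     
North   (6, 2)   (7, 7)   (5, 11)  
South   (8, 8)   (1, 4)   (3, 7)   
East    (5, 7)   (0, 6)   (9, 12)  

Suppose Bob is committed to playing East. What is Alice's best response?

East

With Bob fixed at East, Alice's payoffs are: North → 5, South → 3, East → 9.
The maximum is 9, achieved by East.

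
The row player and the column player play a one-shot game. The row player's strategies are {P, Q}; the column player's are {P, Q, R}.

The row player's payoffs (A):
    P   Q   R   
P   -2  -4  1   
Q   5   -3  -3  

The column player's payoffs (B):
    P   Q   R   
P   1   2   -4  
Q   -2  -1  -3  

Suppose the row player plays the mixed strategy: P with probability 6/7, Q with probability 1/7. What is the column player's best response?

Compute the column player's expected payoff from each pure strategy against the given mix.
P: (6/7)·1 + (1/7)·(-2) = 4/7
Q: (6/7)·2 + (1/7)·(-1) = 11/7
R: (6/7)·(-4) + (1/7)·(-3) = -27/7
Highest expected payoff is 11/7, from Q.

Q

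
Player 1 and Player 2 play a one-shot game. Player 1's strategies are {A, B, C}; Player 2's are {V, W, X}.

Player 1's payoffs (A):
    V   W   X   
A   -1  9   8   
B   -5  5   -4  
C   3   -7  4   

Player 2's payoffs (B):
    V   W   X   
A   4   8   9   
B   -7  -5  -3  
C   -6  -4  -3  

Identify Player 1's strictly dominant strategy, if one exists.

No strictly dominant strategy

Check whether one of Player 1's strategies beats all alternatives regardless of what the opponent does.
A is not dominant: against V, C gives 3 > -1.
B is not dominant: against V, A gives -1 > -5.
C is not dominant: against W, A gives 9 > -7.
No single strategy is best against every opponent action.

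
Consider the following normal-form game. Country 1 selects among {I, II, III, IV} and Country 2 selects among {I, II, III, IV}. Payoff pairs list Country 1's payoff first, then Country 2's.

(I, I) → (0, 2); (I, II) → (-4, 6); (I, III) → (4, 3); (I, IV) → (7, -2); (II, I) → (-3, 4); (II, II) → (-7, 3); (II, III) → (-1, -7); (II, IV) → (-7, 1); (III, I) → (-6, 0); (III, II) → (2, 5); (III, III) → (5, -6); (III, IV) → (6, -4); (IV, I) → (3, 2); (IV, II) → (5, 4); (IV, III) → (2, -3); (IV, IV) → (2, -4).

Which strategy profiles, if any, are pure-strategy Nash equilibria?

Find each player's best response to every opponent strategy; NE are the intersections.
Country 1's best responses — vs I: IV (payoff 3); vs II: IV (payoff 5); vs III: III (payoff 5); vs IV: I (payoff 7).
Country 2's best responses — vs I: II (payoff 6); vs II: I (payoff 4); vs III: II (payoff 5); vs IV: II (payoff 4).
The only mutual best response is (IV, II); neither player gains by switching there.

(IV, II)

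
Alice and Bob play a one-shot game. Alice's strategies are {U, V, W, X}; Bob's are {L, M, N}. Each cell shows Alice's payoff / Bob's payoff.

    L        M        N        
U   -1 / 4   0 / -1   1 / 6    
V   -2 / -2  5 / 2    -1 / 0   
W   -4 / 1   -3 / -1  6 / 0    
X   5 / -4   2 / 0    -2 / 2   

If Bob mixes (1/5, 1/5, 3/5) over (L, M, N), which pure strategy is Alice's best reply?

W

Alice's best reply maximizes expected payoff against the mix.
U: (1/5)·(-1) + (1/5)·0 + (3/5)·1 = 2/5
V: (1/5)·(-2) + (1/5)·5 + (3/5)·(-1) = 0
W: (1/5)·(-4) + (1/5)·(-3) + (3/5)·6 = 11/5
X: (1/5)·5 + (1/5)·2 + (3/5)·(-2) = 1/5
Highest expected payoff is 11/5, from W.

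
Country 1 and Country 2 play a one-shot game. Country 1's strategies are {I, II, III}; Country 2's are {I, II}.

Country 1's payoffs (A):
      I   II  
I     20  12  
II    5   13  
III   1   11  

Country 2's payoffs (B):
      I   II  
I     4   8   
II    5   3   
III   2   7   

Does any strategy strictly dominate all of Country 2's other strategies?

A strategy is strictly dominant if it gives Country 2 a strictly higher payoff than every other strategy, against every choice by the opponent.
I is not dominant: against I, II gives 8 > 4.
II is not dominant: against II, I gives 5 > 3.
No single strategy is best against every opponent action.

None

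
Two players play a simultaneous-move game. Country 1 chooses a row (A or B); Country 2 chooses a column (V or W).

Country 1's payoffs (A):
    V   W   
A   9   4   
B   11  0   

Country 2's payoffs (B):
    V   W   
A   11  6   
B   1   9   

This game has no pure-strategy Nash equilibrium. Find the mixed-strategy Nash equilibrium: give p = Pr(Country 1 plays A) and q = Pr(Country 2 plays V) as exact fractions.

p = 8/13, q = 2/3

In a mixed NE each player is indifferent between their pure strategies, so the opponent's mix sets the indifference.
Country 2 indifferent between V and W: p·11 + (1−p)·1 = p·6 + (1−p)·9 ⟹ 1 + 10p = 9 + (-3)p ⟹ p = 8/13.
Country 1 indifferent between A and B: q·9 + (1−q)·4 = q·11 + (1−q)·0 ⟹ 4 + 5q = 0 + 11q ⟹ q = 2/3.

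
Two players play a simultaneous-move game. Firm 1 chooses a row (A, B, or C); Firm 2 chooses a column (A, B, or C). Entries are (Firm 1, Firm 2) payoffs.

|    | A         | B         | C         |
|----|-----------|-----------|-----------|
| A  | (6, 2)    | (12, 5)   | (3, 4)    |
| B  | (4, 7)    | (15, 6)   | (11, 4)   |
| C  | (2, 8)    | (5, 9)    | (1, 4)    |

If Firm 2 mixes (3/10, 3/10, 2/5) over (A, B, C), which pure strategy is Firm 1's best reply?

B

Compute Firm 1's expected payoff from each pure strategy against the given mix.
A: (3/10)·6 + (3/10)·12 + (2/5)·3 = 33/5
B: (3/10)·4 + (3/10)·15 + (2/5)·11 = 101/10
C: (3/10)·2 + (3/10)·5 + (2/5)·1 = 5/2
Highest expected payoff is 101/10, from B.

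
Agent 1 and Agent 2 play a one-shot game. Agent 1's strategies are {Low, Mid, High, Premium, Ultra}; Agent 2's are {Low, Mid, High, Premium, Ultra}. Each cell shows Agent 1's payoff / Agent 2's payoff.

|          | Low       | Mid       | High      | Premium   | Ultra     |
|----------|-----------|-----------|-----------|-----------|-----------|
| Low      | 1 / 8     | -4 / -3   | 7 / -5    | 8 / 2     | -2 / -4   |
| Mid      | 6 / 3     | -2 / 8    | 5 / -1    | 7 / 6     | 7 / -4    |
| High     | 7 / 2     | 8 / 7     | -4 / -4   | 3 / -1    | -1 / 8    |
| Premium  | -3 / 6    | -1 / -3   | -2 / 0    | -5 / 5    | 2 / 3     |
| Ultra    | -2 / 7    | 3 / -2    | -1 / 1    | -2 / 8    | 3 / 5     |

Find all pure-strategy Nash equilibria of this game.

There is no pure-strategy Nash equilibrium

Check mutual best responses: a cell is a NE iff neither player can gain by unilaterally deviating.
Agent 1's best responses — vs Low: High (payoff 7); vs Mid: High (payoff 8); vs High: Low (payoff 7); vs Premium: Low (payoff 8); vs Ultra: Mid (payoff 7).
Agent 2's best responses — vs Low: Low (payoff 8); vs Mid: Mid (payoff 8); vs High: Ultra (payoff 8); vs Premium: Low (payoff 6); vs Ultra: Premium (payoff 8).
No cell has both players best-responding. For instance, Agent 1's best reply to High is Low, but against Low Agent 2 prefers Low over High.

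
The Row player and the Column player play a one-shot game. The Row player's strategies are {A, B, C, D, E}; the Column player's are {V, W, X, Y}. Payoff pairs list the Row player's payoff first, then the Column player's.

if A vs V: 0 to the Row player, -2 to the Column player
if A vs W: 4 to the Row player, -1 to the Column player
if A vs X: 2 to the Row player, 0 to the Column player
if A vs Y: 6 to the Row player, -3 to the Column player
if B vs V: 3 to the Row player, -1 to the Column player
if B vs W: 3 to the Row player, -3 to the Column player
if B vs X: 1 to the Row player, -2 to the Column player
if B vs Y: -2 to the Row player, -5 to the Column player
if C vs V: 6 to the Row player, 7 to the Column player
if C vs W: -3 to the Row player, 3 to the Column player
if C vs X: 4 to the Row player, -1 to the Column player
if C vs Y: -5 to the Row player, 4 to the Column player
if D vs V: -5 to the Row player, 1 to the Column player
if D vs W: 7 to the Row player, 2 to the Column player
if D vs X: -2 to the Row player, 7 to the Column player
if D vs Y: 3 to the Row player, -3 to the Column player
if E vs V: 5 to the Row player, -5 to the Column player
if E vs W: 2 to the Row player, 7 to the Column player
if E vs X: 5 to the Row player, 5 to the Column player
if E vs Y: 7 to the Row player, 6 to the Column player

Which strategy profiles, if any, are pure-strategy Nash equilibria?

Check mutual best responses: a cell is a NE iff neither player can gain by unilaterally deviating.
The Row player's best responses — vs V: C (payoff 6); vs W: D (payoff 7); vs X: E (payoff 5); vs Y: E (payoff 7).
The Column player's best responses — vs A: X (payoff 0); vs B: V (payoff -1); vs C: V (payoff 7); vs D: X (payoff 7); vs E: W (payoff 7).
The only mutual best response is (C, V); neither player gains by switching there.

(C, V)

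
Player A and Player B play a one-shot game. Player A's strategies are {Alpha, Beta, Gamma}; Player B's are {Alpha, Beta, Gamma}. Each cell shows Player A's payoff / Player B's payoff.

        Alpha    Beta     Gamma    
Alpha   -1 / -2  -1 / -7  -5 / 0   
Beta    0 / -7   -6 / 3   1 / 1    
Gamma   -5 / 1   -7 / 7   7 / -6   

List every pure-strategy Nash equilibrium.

No pure-strategy Nash equilibrium

Find each player's best response to every opponent strategy; NE are the intersections.
Player A's best responses — vs Alpha: Beta (payoff 0); vs Beta: Alpha (payoff -1); vs Gamma: Gamma (payoff 7).
Player B's best responses — vs Alpha: Gamma (payoff 0); vs Beta: Beta (payoff 3); vs Gamma: Beta (payoff 7).
No cell has both players best-responding. For instance, Player A's best reply to Alpha is Beta, but against Beta Player B prefers Beta over Alpha.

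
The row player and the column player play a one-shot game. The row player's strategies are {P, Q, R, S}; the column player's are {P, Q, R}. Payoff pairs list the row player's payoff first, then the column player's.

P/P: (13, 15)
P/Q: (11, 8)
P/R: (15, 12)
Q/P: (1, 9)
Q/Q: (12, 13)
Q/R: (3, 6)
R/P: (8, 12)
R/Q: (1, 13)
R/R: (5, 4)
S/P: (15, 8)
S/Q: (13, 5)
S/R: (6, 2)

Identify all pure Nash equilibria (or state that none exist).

(S, P)

Find each player's best response to every opponent strategy; NE are the intersections.
The row player's best responses — vs P: S (payoff 15); vs Q: S (payoff 13); vs R: P (payoff 15).
The column player's best responses — vs P: P (payoff 15); vs Q: Q (payoff 13); vs R: Q (payoff 13); vs S: P (payoff 8).
The only mutual best response is (S, P); neither player gains by switching there.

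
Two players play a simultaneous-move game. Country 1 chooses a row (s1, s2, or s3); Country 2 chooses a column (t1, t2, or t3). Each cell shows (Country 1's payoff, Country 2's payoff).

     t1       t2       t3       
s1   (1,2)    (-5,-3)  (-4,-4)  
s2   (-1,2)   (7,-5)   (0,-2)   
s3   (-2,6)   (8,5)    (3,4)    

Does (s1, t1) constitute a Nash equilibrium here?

Holding Country 2 at t1: Country 1 gets 1 from s1, versus -1 from s2, -2 from s3. No profitable deviation for Country 1.
Holding Country 1 at s1: Country 2 gets 2 from t1, versus -3 from t2, -4 from t3. No profitable deviation for Country 2 either.

Yes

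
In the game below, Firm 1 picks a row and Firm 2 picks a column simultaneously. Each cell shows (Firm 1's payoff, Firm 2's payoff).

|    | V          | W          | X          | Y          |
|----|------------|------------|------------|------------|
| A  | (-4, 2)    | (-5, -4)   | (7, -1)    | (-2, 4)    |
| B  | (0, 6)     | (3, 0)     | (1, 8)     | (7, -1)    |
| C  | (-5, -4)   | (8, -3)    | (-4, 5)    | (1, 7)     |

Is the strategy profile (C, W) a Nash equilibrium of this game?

Holding Firm 2 at W: Firm 1 gets 8 from C, versus -5 from A, 3 from B. No profitable deviation for Firm 1.
Holding Firm 1 at C: Firm 2 gets -3 from W but could get 7 by switching to Y. Firm 2 has a profitable deviation.

No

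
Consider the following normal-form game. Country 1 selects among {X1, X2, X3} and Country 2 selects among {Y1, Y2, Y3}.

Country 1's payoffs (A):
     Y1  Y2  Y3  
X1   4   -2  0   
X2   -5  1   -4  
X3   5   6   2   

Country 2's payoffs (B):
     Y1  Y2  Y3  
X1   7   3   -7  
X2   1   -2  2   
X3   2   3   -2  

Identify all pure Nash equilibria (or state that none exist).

A profile is a Nash equilibrium when each player is best-responding to the other.
Country 1's best responses — vs Y1: X3 (payoff 5); vs Y2: X3 (payoff 6); vs Y3: X3 (payoff 2).
Country 2's best responses — vs X1: Y1 (payoff 7); vs X2: Y3 (payoff 2); vs X3: Y2 (payoff 3).
The only mutual best response is (X3, Y2); neither player gains by switching there.

(X3, Y2)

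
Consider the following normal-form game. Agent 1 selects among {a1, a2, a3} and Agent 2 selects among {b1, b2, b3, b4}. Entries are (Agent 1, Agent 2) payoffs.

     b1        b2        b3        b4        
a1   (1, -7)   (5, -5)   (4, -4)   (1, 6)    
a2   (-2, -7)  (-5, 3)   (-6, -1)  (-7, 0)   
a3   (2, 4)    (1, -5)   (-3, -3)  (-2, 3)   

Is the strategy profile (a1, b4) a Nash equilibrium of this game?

Yes

Holding Agent 2 at b4: Agent 1 gets 1 from a1, versus -7 from a2, -2 from a3. No profitable deviation for Agent 1.
Holding Agent 1 at a1: Agent 2 gets 6 from b4, versus -7 from b1, -5 from b2, -4 from b3. No profitable deviation for Agent 2 either.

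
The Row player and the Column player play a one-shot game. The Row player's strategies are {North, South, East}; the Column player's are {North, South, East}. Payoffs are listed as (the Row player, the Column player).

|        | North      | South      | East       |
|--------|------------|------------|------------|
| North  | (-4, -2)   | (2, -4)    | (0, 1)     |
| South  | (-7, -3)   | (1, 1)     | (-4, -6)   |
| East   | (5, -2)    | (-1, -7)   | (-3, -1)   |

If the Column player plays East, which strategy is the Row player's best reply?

North

With the Column player fixed at East, the Row player's payoffs are: North → 0, South → -4, East → -3.
The maximum is 0, achieved by North.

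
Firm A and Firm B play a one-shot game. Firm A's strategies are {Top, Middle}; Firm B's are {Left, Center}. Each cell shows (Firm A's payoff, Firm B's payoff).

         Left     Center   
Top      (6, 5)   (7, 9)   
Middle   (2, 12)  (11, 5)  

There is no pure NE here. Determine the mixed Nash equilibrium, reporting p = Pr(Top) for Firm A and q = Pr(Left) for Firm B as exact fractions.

In a mixed NE each player is indifferent between their pure strategies, so the opponent's mix sets the indifference.
Firm B indifferent between Left and Center: p·5 + (1−p)·12 = p·9 + (1−p)·5 ⟹ 12 + (-7)p = 5 + 4p ⟹ p = 7/11.
Firm A indifferent between Top and Middle: q·6 + (1−q)·7 = q·2 + (1−q)·11 ⟹ 7 + (-1)q = 11 + (-9)q ⟹ q = 1/2.

p = 7/11, q = 1/2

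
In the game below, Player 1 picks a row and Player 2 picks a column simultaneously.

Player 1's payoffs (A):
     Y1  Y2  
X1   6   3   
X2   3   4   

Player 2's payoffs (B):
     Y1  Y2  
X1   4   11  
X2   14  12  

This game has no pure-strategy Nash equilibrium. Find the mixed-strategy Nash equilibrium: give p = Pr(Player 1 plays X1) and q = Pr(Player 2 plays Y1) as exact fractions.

p = 2/9, q = 1/4

In a mixed NE each player is indifferent between their pure strategies, so the opponent's mix sets the indifference.
Player 2 indifferent between Y1 and Y2: p·4 + (1−p)·14 = p·11 + (1−p)·12 ⟹ 14 + (-10)p = 12 + (-1)p ⟹ p = 2/9.
Player 1 indifferent between X1 and X2: q·6 + (1−q)·3 = q·3 + (1−q)·4 ⟹ 3 + 3q = 4 + (-1)q ⟹ q = 1/4.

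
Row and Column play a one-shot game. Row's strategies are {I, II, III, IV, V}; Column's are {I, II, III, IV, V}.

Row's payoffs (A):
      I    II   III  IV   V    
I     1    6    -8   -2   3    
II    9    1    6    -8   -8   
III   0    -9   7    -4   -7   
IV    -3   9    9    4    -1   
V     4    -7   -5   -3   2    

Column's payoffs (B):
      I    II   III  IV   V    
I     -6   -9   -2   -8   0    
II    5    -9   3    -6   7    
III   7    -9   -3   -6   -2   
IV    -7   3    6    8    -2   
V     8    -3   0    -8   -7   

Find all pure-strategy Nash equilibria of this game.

Check mutual best responses: a cell is a NE iff neither player can gain by unilaterally deviating.
Row's best responses — vs I: II (payoff 9); vs II: IV (payoff 9); vs III: IV (payoff 9); vs IV: IV (payoff 4); vs V: I (payoff 3).
Column's best responses — vs I: V (payoff 0); vs II: V (payoff 7); vs III: I (payoff 7); vs IV: IV (payoff 8); vs V: I (payoff 8).
Mutual best responses occur at (I, V) and (IV, IV); at each, neither player gains by switching.

(I, V) and (IV, IV)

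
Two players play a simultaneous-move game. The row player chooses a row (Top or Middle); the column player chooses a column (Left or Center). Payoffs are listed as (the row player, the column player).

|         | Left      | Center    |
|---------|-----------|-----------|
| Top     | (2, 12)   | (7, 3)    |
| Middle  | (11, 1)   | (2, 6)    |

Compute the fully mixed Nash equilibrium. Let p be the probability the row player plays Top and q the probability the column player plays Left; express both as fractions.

Each player's mixing probability is pinned down by making the *other* player indifferent.
The column player indifferent between Left and Center: p·12 + (1−p)·1 = p·3 + (1−p)·6 ⟹ 1 + 11p = 6 + (-3)p ⟹ p = 5/14.
The row player indifferent between Top and Middle: q·2 + (1−q)·7 = q·11 + (1−q)·2 ⟹ 7 + (-5)q = 2 + 9q ⟹ q = 5/14.

p = 5/14, q = 5/14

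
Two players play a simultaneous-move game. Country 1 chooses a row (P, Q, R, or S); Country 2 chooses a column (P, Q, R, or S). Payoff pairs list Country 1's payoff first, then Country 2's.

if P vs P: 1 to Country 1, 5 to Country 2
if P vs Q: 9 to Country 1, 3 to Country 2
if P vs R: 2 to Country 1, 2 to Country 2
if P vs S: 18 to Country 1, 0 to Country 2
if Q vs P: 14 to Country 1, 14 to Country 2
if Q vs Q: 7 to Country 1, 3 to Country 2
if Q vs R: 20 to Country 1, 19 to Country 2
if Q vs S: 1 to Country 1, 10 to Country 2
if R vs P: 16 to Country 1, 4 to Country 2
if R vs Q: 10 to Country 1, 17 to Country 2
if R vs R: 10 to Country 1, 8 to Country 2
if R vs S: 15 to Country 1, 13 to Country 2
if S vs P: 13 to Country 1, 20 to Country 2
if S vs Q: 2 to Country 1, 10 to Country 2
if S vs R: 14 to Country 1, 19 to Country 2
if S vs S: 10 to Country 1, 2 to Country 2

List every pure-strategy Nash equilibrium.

Find each player's best response to every opponent strategy; NE are the intersections.
Country 1's best responses — vs P: R (payoff 16); vs Q: R (payoff 10); vs R: Q (payoff 20); vs S: P (payoff 18).
Country 2's best responses — vs P: P (payoff 5); vs Q: R (payoff 19); vs R: Q (payoff 17); vs S: P (payoff 20).
Mutual best responses occur at (Q, R) and (R, Q); at each, neither player gains by switching.

(Q, R) and (R, Q)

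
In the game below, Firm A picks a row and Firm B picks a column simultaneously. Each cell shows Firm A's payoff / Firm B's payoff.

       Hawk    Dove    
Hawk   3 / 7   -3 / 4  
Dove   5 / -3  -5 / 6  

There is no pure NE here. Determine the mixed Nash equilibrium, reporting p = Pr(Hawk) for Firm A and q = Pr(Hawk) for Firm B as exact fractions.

In a mixed NE each player is indifferent between their pure strategies, so the opponent's mix sets the indifference.
Firm B indifferent between Hawk and Dove: p·7 + (1−p)·(-3) = p·4 + (1−p)·6 ⟹ (-3) + 10p = 6 + (-2)p ⟹ p = 3/4.
Firm A indifferent between Hawk and Dove: q·3 + (1−q)·(-3) = q·5 + (1−q)·(-5) ⟹ (-3) + 6q = (-5) + 10q ⟹ q = 1/2.

p = 3/4, q = 1/2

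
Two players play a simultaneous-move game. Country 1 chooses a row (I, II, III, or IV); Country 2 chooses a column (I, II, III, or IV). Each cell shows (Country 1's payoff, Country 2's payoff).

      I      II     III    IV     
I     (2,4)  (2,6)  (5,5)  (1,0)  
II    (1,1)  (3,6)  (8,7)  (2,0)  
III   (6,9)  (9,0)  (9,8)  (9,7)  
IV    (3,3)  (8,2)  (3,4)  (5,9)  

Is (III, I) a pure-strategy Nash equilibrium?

Holding Country 2 at I: Country 1 gets 6 from III, versus 2 from I, 1 from II, 3 from IV. No profitable deviation for Country 1.
Holding Country 1 at III: Country 2 gets 9 from I, versus 0 from II, 8 from III, 7 from IV. No profitable deviation for Country 2 either.

Yes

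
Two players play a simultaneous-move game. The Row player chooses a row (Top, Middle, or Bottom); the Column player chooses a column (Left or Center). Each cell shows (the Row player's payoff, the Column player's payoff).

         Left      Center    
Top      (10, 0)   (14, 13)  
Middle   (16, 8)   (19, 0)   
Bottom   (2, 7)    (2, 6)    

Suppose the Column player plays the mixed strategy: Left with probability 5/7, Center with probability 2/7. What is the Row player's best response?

Middle

The Row player's best reply maximizes expected payoff against the mix.
Top: (5/7)·10 + (2/7)·14 = 78/7
Middle: (5/7)·16 + (2/7)·19 = 118/7
Bottom: (5/7)·2 + (2/7)·2 = 2
Highest expected payoff is 118/7, from Middle.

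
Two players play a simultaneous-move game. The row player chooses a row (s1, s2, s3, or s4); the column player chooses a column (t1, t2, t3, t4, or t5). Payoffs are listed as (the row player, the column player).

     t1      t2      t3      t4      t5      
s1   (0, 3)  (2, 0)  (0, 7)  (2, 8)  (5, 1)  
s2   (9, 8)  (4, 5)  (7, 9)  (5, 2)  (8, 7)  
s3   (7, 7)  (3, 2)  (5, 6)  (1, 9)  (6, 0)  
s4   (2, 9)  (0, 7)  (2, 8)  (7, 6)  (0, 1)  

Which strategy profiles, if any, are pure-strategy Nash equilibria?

(s2, t3)

Find each player's best response to every opponent strategy; NE are the intersections.
The row player's best responses — vs t1: s2 (payoff 9); vs t2: s2 (payoff 4); vs t3: s2 (payoff 7); vs t4: s4 (payoff 7); vs t5: s2 (payoff 8).
The column player's best responses — vs s1: t4 (payoff 8); vs s2: t3 (payoff 9); vs s3: t4 (payoff 9); vs s4: t1 (payoff 9).
The only mutual best response is (s2, t3); neither player gains by switching there.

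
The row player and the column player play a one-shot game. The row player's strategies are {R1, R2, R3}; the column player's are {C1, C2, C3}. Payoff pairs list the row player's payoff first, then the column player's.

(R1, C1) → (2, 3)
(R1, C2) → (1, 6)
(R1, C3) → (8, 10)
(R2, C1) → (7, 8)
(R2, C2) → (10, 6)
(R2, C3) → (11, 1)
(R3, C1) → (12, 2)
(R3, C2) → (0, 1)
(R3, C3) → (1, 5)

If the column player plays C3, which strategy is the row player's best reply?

With the column player fixed at C3, the row player's payoffs are: R1 → 8, R2 → 11, R3 → 1.
The maximum is 11, achieved by R2.

R2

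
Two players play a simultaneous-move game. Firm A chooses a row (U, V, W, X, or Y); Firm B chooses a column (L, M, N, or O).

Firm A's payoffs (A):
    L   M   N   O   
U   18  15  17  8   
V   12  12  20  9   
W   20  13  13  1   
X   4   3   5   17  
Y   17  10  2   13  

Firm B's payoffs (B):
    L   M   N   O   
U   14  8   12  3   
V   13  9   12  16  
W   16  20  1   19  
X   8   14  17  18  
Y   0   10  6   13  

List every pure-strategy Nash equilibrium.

(X, O)

Find each player's best response to every opponent strategy; NE are the intersections.
Firm A's best responses — vs L: W (payoff 20); vs M: U (payoff 15); vs N: V (payoff 20); vs O: X (payoff 17).
Firm B's best responses — vs U: L (payoff 14); vs V: O (payoff 16); vs W: M (payoff 20); vs X: O (payoff 18); vs Y: O (payoff 13).
The only mutual best response is (X, O); neither player gains by switching there.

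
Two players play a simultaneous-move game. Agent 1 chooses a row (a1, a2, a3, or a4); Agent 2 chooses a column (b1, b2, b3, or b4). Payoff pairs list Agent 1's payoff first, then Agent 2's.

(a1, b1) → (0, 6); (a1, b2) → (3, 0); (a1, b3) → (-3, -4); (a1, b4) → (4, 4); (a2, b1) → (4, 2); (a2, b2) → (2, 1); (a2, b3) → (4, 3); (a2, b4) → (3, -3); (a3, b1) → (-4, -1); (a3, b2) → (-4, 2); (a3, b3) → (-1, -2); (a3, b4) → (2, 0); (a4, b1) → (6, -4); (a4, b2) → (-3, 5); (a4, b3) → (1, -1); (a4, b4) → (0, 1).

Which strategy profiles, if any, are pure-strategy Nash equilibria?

(a2, b3)

A profile is a Nash equilibrium when each player is best-responding to the other.
Agent 1's best responses — vs b1: a4 (payoff 6); vs b2: a1 (payoff 3); vs b3: a2 (payoff 4); vs b4: a1 (payoff 4).
Agent 2's best responses — vs a1: b1 (payoff 6); vs a2: b3 (payoff 3); vs a3: b2 (payoff 2); vs a4: b2 (payoff 5).
The only mutual best response is (a2, b3); neither player gains by switching there.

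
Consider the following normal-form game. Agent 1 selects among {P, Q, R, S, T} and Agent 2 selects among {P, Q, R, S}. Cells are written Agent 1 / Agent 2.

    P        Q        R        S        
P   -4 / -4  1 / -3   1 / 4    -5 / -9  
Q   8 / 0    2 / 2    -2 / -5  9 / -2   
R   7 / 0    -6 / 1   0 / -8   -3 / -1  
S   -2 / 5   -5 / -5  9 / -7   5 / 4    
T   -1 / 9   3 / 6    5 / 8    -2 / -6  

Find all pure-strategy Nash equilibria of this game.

None

A profile is a Nash equilibrium when each player is best-responding to the other.
Agent 1's best responses — vs P: Q (payoff 8); vs Q: T (payoff 3); vs R: S (payoff 9); vs S: Q (payoff 9).
Agent 2's best responses — vs P: R (payoff 4); vs Q: Q (payoff 2); vs R: Q (payoff 1); vs S: P (payoff 5); vs T: P (payoff 9).
No cell has both players best-responding. For instance, Agent 1's best reply to S is Q, but against Q Agent 2 prefers Q over S.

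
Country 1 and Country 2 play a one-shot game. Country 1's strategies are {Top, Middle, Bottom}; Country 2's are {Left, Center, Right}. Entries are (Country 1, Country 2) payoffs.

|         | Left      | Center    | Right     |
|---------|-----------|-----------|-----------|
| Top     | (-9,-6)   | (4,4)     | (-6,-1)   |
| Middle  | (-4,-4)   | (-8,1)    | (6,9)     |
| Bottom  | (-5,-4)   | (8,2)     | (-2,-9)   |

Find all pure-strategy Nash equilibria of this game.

A profile is a Nash equilibrium when each player is best-responding to the other.
Country 1's best responses — vs Left: Middle (payoff -4); vs Center: Bottom (payoff 8); vs Right: Middle (payoff 6).
Country 2's best responses — vs Top: Center (payoff 4); vs Middle: Right (payoff 9); vs Bottom: Center (payoff 2).
Mutual best responses occur at (Middle, Right) and (Bottom, Center); at each, neither player gains by switching.

(Middle, Right) and (Bottom, Center)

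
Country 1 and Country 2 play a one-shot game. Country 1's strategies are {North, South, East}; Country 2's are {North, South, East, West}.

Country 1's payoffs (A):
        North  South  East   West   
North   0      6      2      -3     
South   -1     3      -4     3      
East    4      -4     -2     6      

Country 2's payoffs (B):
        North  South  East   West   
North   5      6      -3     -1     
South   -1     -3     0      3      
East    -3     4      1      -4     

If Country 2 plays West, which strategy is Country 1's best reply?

With Country 2 fixed at West, Country 1's payoffs are: North → -3, South → 3, East → 6.
The maximum is 6, achieved by East.

East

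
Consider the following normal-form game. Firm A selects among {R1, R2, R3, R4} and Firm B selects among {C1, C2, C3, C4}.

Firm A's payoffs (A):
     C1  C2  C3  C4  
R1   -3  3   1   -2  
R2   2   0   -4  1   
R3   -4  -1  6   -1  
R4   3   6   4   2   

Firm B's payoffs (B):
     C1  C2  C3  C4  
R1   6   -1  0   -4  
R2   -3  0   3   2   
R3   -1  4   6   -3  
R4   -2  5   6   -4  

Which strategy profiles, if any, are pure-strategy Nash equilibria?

Find each player's best response to every opponent strategy; NE are the intersections.
Firm A's best responses — vs C1: R4 (payoff 3); vs C2: R4 (payoff 6); vs C3: R3 (payoff 6); vs C4: R4 (payoff 2).
Firm B's best responses — vs R1: C1 (payoff 6); vs R2: C3 (payoff 3); vs R3: C3 (payoff 6); vs R4: C3 (payoff 6).
The only mutual best response is (R3, C3); neither player gains by switching there.

(R3, C3)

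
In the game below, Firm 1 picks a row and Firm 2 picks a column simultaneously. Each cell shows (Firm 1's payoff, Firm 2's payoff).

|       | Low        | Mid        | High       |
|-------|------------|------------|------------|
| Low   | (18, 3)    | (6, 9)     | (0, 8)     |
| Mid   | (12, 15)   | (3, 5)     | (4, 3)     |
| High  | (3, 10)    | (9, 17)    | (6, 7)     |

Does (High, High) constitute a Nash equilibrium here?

No

Holding Firm 2 at High: Firm 1 gets 6 from High, versus 0 from Low, 4 from Mid. No profitable deviation for Firm 1.
Holding Firm 1 at High: Firm 2 gets 7 from High but could get 17 by switching to Mid. Firm 2 has a profitable deviation.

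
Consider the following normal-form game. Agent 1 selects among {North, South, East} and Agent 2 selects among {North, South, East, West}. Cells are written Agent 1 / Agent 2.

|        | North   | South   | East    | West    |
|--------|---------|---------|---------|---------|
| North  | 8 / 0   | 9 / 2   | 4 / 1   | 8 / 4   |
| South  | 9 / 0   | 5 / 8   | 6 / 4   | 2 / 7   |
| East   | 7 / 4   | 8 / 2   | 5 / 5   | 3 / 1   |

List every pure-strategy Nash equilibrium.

Check mutual best responses: a cell is a NE iff neither player can gain by unilaterally deviating.
Agent 1's best responses — vs North: South (payoff 9); vs South: North (payoff 9); vs East: South (payoff 6); vs West: North (payoff 8).
Agent 2's best responses — vs North: West (payoff 4); vs South: South (payoff 8); vs East: East (payoff 5).
The only mutual best response is (North, West); neither player gains by switching there.

(North, West)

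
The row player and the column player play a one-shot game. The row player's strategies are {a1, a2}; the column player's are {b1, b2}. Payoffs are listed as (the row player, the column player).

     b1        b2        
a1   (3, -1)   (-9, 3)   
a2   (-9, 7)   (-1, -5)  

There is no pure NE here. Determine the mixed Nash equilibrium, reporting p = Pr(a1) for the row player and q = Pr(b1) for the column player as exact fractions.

In a mixed NE each player is indifferent between their pure strategies, so the opponent's mix sets the indifference.
The column player indifferent between b1 and b2: p·(-1) + (1−p)·7 = p·3 + (1−p)·(-5) ⟹ 7 + (-8)p = (-5) + 8p ⟹ p = 3/4.
The row player indifferent between a1 and a2: q·3 + (1−q)·(-9) = q·(-9) + (1−q)·(-1) ⟹ (-9) + 12q = (-1) + (-8)q ⟹ q = 2/5.

p = 3/4, q = 2/5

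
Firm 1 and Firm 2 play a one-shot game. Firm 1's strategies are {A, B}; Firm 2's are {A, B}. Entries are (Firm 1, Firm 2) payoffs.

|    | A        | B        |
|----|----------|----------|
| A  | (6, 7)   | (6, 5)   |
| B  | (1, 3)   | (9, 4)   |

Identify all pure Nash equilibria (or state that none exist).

A profile is a Nash equilibrium when each player is best-responding to the other.
Firm 1's best responses — vs A: A (payoff 6); vs B: B (payoff 9).
Firm 2's best responses — vs A: A (payoff 7); vs B: B (payoff 4).
Mutual best responses occur at (A, A) and (B, B); at each, neither player gains by switching.

(A, A) and (B, B)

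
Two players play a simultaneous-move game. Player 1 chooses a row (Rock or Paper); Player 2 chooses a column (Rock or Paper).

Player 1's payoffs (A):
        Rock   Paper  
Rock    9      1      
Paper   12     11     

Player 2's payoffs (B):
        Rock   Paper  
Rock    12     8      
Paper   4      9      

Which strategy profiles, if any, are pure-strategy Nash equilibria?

Find each player's best response to every opponent strategy; NE are the intersections.
Player 1's best responses — vs Rock: Paper (payoff 12); vs Paper: Paper (payoff 11).
Player 2's best responses — vs Rock: Rock (payoff 12); vs Paper: Paper (payoff 9).
The only mutual best response is (Paper, Paper); neither player gains by switching there.

(Paper, Paper)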